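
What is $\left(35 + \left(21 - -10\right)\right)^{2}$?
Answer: $4356$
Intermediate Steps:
$\left(35 + \left(21 - -10\right)\right)^{2} = \left(35 + \left(21 + 10\right)\right)^{2} = \left(35 + 31\right)^{2} = 66^{2} = 4356$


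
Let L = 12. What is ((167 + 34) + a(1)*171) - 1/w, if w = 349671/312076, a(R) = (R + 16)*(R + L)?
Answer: 13284388556/349671 ≈ 37991.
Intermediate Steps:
a(R) = (12 + R)*(16 + R) (a(R) = (R + 16)*(R + 12) = (16 + R)*(12 + R) = (12 + R)*(16 + R))
w = 349671/312076 (w = 349671*(1/312076) = 349671/312076 ≈ 1.1205)
((167 + 34) + a(1)*171) - 1/w = ((167 + 34) + (192 + 1**2 + 28*1)*171) - 1/349671/312076 = (201 + (192 + 1 + 28)*171) - 1*312076/349671 = (201 + 221*171) - 312076/349671 = (201 + 37791) - 312076/349671 = 37992 - 312076/349671 = 13284388556/349671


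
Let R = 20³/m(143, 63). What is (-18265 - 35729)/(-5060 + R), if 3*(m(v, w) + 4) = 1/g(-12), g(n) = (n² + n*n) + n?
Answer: 89387067/11688830 ≈ 7.6472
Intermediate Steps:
g(n) = n + 2*n² (g(n) = (n² + n²) + n = 2*n² + n = n + 2*n²)
m(v, w) = -3311/828 (m(v, w) = -4 + 1/(3*((-12*(1 + 2*(-12))))) = -4 + 1/(3*((-12*(1 - 24)))) = -4 + 1/(3*((-12*(-23)))) = -4 + (⅓)/276 = -4 + (⅓)*(1/276) = -4 + 1/828 = -3311/828)
R = -6624000/3311 (R = 20³/(-3311/828) = 8000*(-828/3311) = -6624000/3311 ≈ -2000.6)
(-18265 - 35729)/(-5060 + R) = (-18265 - 35729)/(-5060 - 6624000/3311) = -53994/(-23377660/3311) = -53994*(-3311/23377660) = 89387067/11688830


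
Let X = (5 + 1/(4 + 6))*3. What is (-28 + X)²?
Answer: 16129/100 ≈ 161.29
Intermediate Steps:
X = 153/10 (X = (5 + 1/10)*3 = (5 + ⅒)*3 = (51/10)*3 = 153/10 ≈ 15.300)
(-28 + X)² = (-28 + 153/10)² = (-127/10)² = 16129/100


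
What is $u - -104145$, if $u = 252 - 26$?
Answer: $104371$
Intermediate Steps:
$u = 226$
$u - -104145 = 226 - -104145 = 226 + 104145 = 104371$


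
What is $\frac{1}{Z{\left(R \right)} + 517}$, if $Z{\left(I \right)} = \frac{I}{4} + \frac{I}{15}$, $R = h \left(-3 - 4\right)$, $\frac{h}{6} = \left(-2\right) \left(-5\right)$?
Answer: $\frac{1}{384} \approx 0.0026042$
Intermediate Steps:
$h = 60$ ($h = 6 \left(\left(-2\right) \left(-5\right)\right) = 6 \cdot 10 = 60$)
$R = -420$ ($R = 60 \left(-3 - 4\right) = 60 \left(-7\right) = -420$)
$Z{\left(I \right)} = \frac{19 I}{60}$ ($Z{\left(I \right)} = I \frac{1}{4} + I \frac{1}{15} = \frac{I}{4} + \frac{I}{15} = \frac{19 I}{60}$)
$\frac{1}{Z{\left(R \right)} + 517} = \frac{1}{\frac{19}{60} \left(-420\right) + 517} = \frac{1}{-133 + 517} = \frac{1}{384}$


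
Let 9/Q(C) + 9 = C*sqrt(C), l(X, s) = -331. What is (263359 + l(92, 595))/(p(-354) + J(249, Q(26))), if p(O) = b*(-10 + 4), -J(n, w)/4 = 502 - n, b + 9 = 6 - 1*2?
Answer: -131514/491 ≈ -267.85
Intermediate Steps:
b = -5 (b = -9 + (6 - 1*2) = -9 + (6 - 2) = -9 + 4 = -5)
Q(C) = 9/(-9 + C**(3/2)) (Q(C) = 9/(-9 + C*sqrt(C)) = 9/(-9 + C**(3/2)))
J(n, w) = -2008 + 4*n (J(n, w) = -4*(502 - n) = -2008 + 4*n)
p(O) = 30 (p(O) = -5*(-10 + 4) = -5*(-6) = 30)
(263359 + l(92, 595))/(p(-354) + J(249, Q(26))) = (263359 - 331)/(30 + (-2008 + 4*249)) = 263028/(30 + (-2008 + 996)) = 263028/(30 - 1012) = 263028/(-982) = 263028*(-1/982) = -131514/491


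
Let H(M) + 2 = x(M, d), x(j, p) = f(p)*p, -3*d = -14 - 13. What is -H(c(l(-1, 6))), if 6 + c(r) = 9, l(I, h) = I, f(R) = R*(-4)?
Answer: 326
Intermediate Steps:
f(R) = -4*R
d = 9 (d = -(-14 - 13)/3 = -⅓*(-27) = 9)
c(r) = 3 (c(r) = -6 + 9 = 3)
x(j, p) = -4*p² (x(j, p) = (-4*p)*p = -4*p²)
H(M) = -326 (H(M) = -2 - 4*9² = -2 - 4*81 = -2 - 324 = -326)
-H(c(l(-1, 6))) = -1*(-326) = 326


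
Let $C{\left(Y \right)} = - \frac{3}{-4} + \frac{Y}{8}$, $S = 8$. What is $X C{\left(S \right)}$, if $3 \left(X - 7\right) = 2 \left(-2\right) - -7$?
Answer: $14$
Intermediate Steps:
$C{\left(Y \right)} = \frac{3}{4} + \frac{Y}{8}$ ($C{\left(Y \right)} = \left(-3\right) \left(- \frac{1}{4}\right) + Y \frac{1}{8} = \frac{3}{4} + \frac{Y}{8}$)
$X = 8$ ($X = 7 + \frac{2 \left(-2\right) - -7}{3} = 7 + \frac{-4 + 7}{3} = 7 + \frac{1}{3} \cdot 3 = 7 + 1 = 8$)
$X C{\left(S \right)} = 8 \left(\frac{3}{4} + \frac{1}{8} \cdot 8\right) = 8 \left(\frac{3}{4} + 1\right) = 8 \cdot \frac{7}{4} = 14$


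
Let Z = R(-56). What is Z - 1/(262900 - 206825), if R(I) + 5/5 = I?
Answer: -3196276/56075 ≈ -57.000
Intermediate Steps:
R(I) = -1 + I
Z = -57 (Z = -1 - 56 = -57)
Z - 1/(262900 - 206825) = -57 - 1/(262900 - 206825) = -57 - 1/56075 = -3196276/56075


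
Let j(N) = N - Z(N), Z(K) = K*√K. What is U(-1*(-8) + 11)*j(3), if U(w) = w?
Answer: 57 - 57*√3 ≈ -41.727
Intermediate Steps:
Z(K) = K^(3/2)
j(N) = N - N^(3/2)
U(-1*(-8) + 11)*j(3) = (-1*(-8) + 11)*(3 - 3^(3/2)) = (8 + 11)*(3 - 3*√3) = 19*(3 - 3*√3) = 57 - 57*√3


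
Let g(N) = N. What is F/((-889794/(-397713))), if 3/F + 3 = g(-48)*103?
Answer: -132571/489090102 ≈ -0.00027106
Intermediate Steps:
F = -1/1649 (F = 3/(-3 - 48*103) = 3/(-3 - 4944) = 3/(-4947) = 3*(-1/4947) = -1/1649 ≈ -0.00060643)
F/((-889794/(-397713))) = -1/(1649*((-889794/(-397713)))) = -1/(1649*((-889794*(-1/397713)))) = -1/(1649*296598/132571) = -1/1649*132571/296598 = -132571/489090102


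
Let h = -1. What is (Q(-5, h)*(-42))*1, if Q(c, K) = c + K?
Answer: 252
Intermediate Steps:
Q(c, K) = K + c
(Q(-5, h)*(-42))*1 = ((-1 - 5)*(-42))*1 = -6*(-42)*1 = 252*1 = 252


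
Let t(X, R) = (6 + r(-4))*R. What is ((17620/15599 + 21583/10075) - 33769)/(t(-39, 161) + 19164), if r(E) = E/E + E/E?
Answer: -1326654828152/803558696525 ≈ -1.6510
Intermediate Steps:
r(E) = 2 (r(E) = 1 + 1 = 2)
t(X, R) = 8*R (t(X, R) = (6 + 2)*R = 8*R)
((17620/15599 + 21583/10075) - 33769)/(t(-39, 161) + 19164) = ((17620/15599 + 21583/10075) - 33769)/(8*161 + 19164) = ((17620*(1/15599) + 21583*(1/10075)) - 33769)/(1288 + 19164) = ((17620/15599 + 21583/10075) - 33769)/20452 = (514194717/157159925 - 33769)*(1/20452) = -5306619312608/157159925*1/20452 = -1326654828152/803558696525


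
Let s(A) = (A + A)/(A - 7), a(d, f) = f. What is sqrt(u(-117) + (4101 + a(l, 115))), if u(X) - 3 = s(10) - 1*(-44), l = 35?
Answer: sqrt(38427)/3 ≈ 65.343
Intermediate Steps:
s(A) = 2*A/(-7 + A) (s(A) = (2*A)/(-7 + A) = 2*A/(-7 + A))
u(X) = 161/3 (u(X) = 3 + (2*10/(-7 + 10) - 1*(-44)) = 3 + (2*10/3 + 44) = 3 + (2*10*(1/3) + 44) = 3 + (20/3 + 44) = 3 + 152/3 = 161/3)
sqrt(u(-117) + (4101 + a(l, 115))) = sqrt(161/3 + (4101 + 115)) = sqrt(161/3 + 4216) = sqrt(12809/3) = sqrt(38427)/3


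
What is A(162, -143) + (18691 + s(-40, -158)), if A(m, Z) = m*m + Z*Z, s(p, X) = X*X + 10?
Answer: 90358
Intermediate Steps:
s(p, X) = 10 + X**2 (s(p, X) = X**2 + 10 = 10 + X**2)
A(m, Z) = Z**2 + m**2 (A(m, Z) = m**2 + Z**2 = Z**2 + m**2)
A(162, -143) + (18691 + s(-40, -158)) = ((-143)**2 + 162**2) + (18691 + (10 + (-158)**2)) = (20449 + 26244) + (18691 + (10 + 24964)) = 46693 + (18691 + 24974) = 46693 + 43665 = 90358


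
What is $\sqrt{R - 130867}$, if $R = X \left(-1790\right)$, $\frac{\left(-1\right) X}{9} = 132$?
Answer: $11 \sqrt{16493} \approx 1412.7$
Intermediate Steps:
$X = -1188$ ($X = \left(-9\right) 132 = -1188$)
$R = 2126520$ ($R = \left(-1188\right) \left(-1790\right) = 2126520$)
$\sqrt{R - 130867} = \sqrt{2126520 - 130867} = \sqrt{1995653} = 11 \sqrt{16493}$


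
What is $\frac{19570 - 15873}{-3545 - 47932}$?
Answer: $- \frac{3697}{51477} \approx -0.071818$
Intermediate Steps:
$\frac{19570 - 15873}{-3545 - 47932} = \frac{3697}{-51477} = 3697 \left(- \frac{1}{51477}\right) = - \frac{3697}{51477}$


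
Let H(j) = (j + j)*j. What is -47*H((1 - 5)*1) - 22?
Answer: -1526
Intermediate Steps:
H(j) = 2*j**2 (H(j) = (2*j)*j = 2*j**2)
-47*H((1 - 5)*1) - 22 = -94*((1 - 5)*1)**2 - 22 = -94*(-4*1)**2 - 22 = -94*(-4)**2 - 22 = -94*16 - 22 = -47*32 - 22 = -1504 - 22 = -1526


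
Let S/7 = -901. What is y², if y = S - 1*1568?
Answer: 62015625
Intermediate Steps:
S = -6307 (S = 7*(-901) = -6307)
y = -7875 (y = -6307 - 1*1568 = -6307 - 1568 = -7875)
y² = (-7875)² = 62015625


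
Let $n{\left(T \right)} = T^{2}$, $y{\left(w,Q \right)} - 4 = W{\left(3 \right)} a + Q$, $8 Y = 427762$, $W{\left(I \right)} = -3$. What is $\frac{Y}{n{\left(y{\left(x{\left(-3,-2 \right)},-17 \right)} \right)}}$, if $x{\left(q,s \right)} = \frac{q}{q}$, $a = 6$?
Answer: $\frac{213881}{3844} \approx 55.64$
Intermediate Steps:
$Y = \frac{213881}{4}$ ($Y = \frac{1}{8} \cdot 427762 = \frac{213881}{4} \approx 53470.0$)
$x{\left(q,s \right)} = 1$
$y{\left(w,Q \right)} = -14 + Q$ ($y{\left(w,Q \right)} = 4 + \left(\left(-3\right) 6 + Q\right) = 4 + \left(-18 + Q\right) = -14 + Q$)
$\frac{Y}{n{\left(y{\left(x{\left(-3,-2 \right)},-17 \right)} \right)}} = \frac{213881}{4 \left(-14 - 17\right)^{2}} = \frac{213881}{4 \left(-31\right)^{2}} = \frac{213881}{4 \cdot 961} = \frac{213881}{4} \cdot \frac{1}{961} = \frac{213881}{3844}$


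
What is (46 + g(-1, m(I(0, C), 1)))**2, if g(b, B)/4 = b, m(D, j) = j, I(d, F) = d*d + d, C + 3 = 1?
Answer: 1764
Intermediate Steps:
C = -2 (C = -3 + 1 = -2)
I(d, F) = d + d**2 (I(d, F) = d**2 + d = d + d**2)
g(b, B) = 4*b
(46 + g(-1, m(I(0, C), 1)))**2 = (46 + 4*(-1))**2 = (46 - 4)**2 = 42**2 = 1764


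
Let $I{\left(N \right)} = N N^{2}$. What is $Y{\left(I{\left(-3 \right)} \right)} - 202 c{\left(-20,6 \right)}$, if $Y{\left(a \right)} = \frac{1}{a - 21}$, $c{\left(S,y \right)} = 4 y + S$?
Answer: $- \frac{38785}{48} \approx -808.02$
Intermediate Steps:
$c{\left(S,y \right)} = S + 4 y$
$I{\left(N \right)} = N^{3}$
$Y{\left(a \right)} = \frac{1}{-21 + a}$
$Y{\left(I{\left(-3 \right)} \right)} - 202 c{\left(-20,6 \right)} = \frac{1}{-21 + \left(-3\right)^{3}} - 202 \left(-20 + 4 \cdot 6\right) = \frac{1}{-21 - 27} - 202 \left(-20 + 24\right) = \frac{1}{-48} - 808 = - \frac{1}{48} - 808 = - \frac{38785}{48}$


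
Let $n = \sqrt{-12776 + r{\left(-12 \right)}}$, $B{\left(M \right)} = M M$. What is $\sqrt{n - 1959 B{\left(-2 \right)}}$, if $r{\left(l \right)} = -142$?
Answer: $\sqrt{-7836 + i \sqrt{12918}} \approx 0.642 + 88.524 i$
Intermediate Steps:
$B{\left(M \right)} = M^{2}$
$n = i \sqrt{12918}$ ($n = \sqrt{-12776 - 142} = \sqrt{-12918} = i \sqrt{12918} \approx 113.66 i$)
$\sqrt{n - 1959 B{\left(-2 \right)}} = \sqrt{i \sqrt{12918} - 1959 \left(-2\right)^{2}} = \sqrt{i \sqrt{12918} - 7836} = \sqrt{-7836 + i \sqrt{12918}}$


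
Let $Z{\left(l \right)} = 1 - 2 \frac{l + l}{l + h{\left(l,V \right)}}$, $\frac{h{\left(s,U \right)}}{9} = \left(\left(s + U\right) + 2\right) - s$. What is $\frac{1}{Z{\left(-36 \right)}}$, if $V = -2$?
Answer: $- \frac{1}{3} \approx -0.33333$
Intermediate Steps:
$h{\left(s,U \right)} = 18 + 9 U$ ($h{\left(s,U \right)} = 9 \left(\left(\left(s + U\right) + 2\right) - s\right) = 9 \left(\left(\left(U + s\right) + 2\right) - s\right) = 9 \left(\left(2 + U + s\right) - s\right) = 9 \left(2 + U\right) = 18 + 9 U$)
$Z{\left(l \right)} = -3$ ($Z{\left(l \right)} = 1 - 2 \frac{l + l}{l + \left(18 + 9 \left(-2\right)\right)} = 1 - 2 \frac{2 l}{l + \left(18 - 18\right)} = 1 - 2 \frac{2 l}{l + 0} = 1 - 2 \frac{2 l}{l} = 1 - 4 = -3$)
$\frac{1}{Z{\left(-36 \right)}} = \frac{1}{-3} = - \frac{1}{3}$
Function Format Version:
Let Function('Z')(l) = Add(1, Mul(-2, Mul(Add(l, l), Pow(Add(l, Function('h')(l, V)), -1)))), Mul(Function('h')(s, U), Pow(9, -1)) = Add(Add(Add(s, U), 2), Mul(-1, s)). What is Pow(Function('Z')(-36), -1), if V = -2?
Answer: Rational(-1, 3) ≈ -0.33333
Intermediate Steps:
Function('h')(s, U) = Add(18, Mul(9, U)) (Function('h')(s, U) = Mul(9, Add(Add(Add(s, U), 2), Mul(-1, s))) = Mul(9, Add(Add(Add(U, s), 2), Mul(-1, s))) = Mul(9, Add(Add(2, U, s), Mul(-1, s))) = Mul(9, Add(2, U)) = Add(18, Mul(9, U)))
Function('Z')(l) = -3 (Function('Z')(l) = Add(1, Mul(-2, Mul(Add(l, l), Pow(Add(l, Add(18, Mul(9, -2))), -1)))) = Add(1, Mul(-2, Mul(Mul(2, l), Pow(Add(l, Add(18, -18)), -1)))) = Add(1, Mul(-2, Mul(Mul(2, l), Pow(Add(l, 0), -1)))) = Add(1, Mul(-2, Mul(Mul(2, l), Pow(l, -1)))) = Add(1, Mul(-2, 2)) = Add(1, -4) = -3)
Pow(Function('Z')(-36), -1) = Pow(-3, -1) = Rational(-1, 3)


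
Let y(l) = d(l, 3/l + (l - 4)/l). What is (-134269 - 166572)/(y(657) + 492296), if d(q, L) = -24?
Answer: -300841/492272 ≈ -0.61113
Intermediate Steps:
y(l) = -24
(-134269 - 166572)/(y(657) + 492296) = (-134269 - 166572)/(-24 + 492296) = -300841/492272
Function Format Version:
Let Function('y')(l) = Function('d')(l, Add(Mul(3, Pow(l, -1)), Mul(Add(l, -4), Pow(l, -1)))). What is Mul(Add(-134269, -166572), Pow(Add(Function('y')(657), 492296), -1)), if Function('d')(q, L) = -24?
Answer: Rational(-300841, 492272) ≈ -0.61113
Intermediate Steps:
Function('y')(l) = -24
Mul(Add(-134269, -166572), Pow(Add(Function('y')(657), 492296), -1)) = Mul(Add(-134269, -166572), Pow(Add(-24, 492296), -1)) = Mul(-300841, Pow(492272, -1)) = Mul(-300841, Rational(1, 492272)) = Rational(-300841, 492272)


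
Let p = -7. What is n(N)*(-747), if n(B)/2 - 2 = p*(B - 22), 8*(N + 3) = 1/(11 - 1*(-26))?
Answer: -39131595/148 ≈ -2.6440e+5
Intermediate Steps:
N = -887/296 (N = -3 + 1/(8*(11 - 1*(-26))) = -3 + 1/(8*(11 + 26)) = -3 + (1/8)/37 = -3 + (1/8)*(1/37) = -3 + 1/296 = -887/296 ≈ -2.9966)
n(B) = 312 - 14*B (n(B) = 4 + 2*(-7*(B - 22)) = 4 + 2*(-7*(-22 + B)) = 4 + 2*(154 - 7*B) = 4 + (308 - 14*B) = 312 - 14*B)
n(N)*(-747) = (312 - 14*(-887/296))*(-747) = (312 + 6209/148)*(-747) = (52385/148)*(-747) = -39131595/148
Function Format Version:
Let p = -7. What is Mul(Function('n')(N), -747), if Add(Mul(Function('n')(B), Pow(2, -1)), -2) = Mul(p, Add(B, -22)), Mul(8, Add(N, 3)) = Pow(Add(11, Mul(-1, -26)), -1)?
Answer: Rational(-39131595, 148) ≈ -2.6440e+5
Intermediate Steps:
N = Rational(-887, 296) (N = Add(-3, Mul(Rational(1, 8), Pow(Add(11, Mul(-1, -26)), -1))) = Add(-3, Mul(Rational(1, 8), Pow(Add(11, 26), -1))) = Add(-3, Mul(Rational(1, 8), Pow(37, -1))) = Add(-3, Mul(Rational(1, 8), Rational(1, 37))) = Add(-3, Rational(1, 296)) = Rational(-887, 296) ≈ -2.9966)
Function('n')(B) = Add(312, Mul(-14, B)) (Function('n')(B) = Add(4, Mul(2, Mul(-7, Add(B, -22)))) = Add(4, Mul(2, Mul(-7, Add(-22, B)))) = Add(4, Mul(2, Add(154, Mul(-7, B)))) = Add(4, Add(308, Mul(-14, B))) = Add(312, Mul(-14, B)))
Mul(Function('n')(N), -747) = Mul(Add(312, Mul(-14, Rational(-887, 296))), -747) = Mul(Add(312, Rational(6209, 148)), -747) = Mul(Rational(52385, 148), -747) = Rational(-39131595, 148)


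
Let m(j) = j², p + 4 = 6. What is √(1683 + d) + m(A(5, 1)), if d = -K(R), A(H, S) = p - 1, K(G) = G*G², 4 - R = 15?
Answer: 1 + √3014 ≈ 55.900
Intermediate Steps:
p = 2 (p = -4 + 6 = 2)
R = -11 (R = 4 - 1*15 = 4 - 15 = -11)
K(G) = G³
A(H, S) = 1 (A(H, S) = 2 - 1 = 1)
d = 1331 (d = -1*(-11)³ = -1*(-1331) = 1331)
√(1683 + d) + m(A(5, 1)) = √(1683 + 1331) + 1² = √3014 + 1 = 1 + √3014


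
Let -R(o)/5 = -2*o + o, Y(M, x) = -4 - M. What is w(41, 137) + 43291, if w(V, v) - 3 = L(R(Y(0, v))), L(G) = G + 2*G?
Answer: 43234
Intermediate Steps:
R(o) = 5*o (R(o) = -5*(-2*o + o) = -(-5)*o = 5*o)
L(G) = 3*G
w(V, v) = -57 (w(V, v) = 3 + 3*(5*(-4 - 1*0)) = 3 + 3*(5*(-4 + 0)) = 3 + 3*(5*(-4)) = 3 + 3*(-20) = 3 - 60 = -57)
w(41, 137) + 43291 = -57 + 43291 = 43234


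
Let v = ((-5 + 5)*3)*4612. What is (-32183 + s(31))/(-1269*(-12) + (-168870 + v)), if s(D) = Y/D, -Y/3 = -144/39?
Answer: 12969605/61917726 ≈ 0.20947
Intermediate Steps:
Y = 144/13 (Y = -(-432)/39 = -3*(-48/13) = 144/13 ≈ 11.077)
v = 0 (v = (0*3)*4612 = 0*4612 = 0)
s(D) = 144/(13*D)
(-32183 + s(31))/(-1269*(-12) + (-168870 + v)) = (-32183 + (144/13)/31)/(-1269*(-12) + (-168870 + 0)) = (-32183 + (144/13)*(1/31))/(15228 - 168870) = (-32183 + 144/403)/(-153642) = -12969605/403*(-1/153642) = 12969605/61917726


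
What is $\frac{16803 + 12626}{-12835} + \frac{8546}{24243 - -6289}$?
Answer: $- \frac{23201127}{11525830} \approx -2.013$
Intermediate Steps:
$\frac{16803 + 12626}{-12835} + \frac{8546}{24243 - -6289} = 29429 \left(- \frac{1}{12835}\right) + \frac{8546}{24243 + 6289} = - \frac{29429}{12835} + \frac{8546}{30532} = - \frac{29429}{12835} + 8546 \cdot \frac{1}{30532} = - \frac{29429}{12835} + \frac{4273}{15266} = - \frac{23201127}{11525830}$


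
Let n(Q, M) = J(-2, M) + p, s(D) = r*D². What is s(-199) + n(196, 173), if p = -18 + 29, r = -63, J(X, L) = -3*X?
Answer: -2494846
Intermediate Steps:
p = 11
s(D) = -63*D²
n(Q, M) = 17 (n(Q, M) = -3*(-2) + 11 = 6 + 11 = 17)
s(-199) + n(196, 173) = -63*(-199)² + 17 = -63*39601 + 17 = -2494863 + 17 = -2494846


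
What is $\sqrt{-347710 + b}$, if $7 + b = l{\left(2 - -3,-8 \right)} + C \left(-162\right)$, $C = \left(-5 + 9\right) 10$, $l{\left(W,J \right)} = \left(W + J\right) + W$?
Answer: $3 i \sqrt{39355} \approx 595.14 i$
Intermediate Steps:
$l{\left(W,J \right)} = J + 2 W$ ($l{\left(W,J \right)} = \left(J + W\right) + W = J + 2 W$)
$C = 40$ ($C = 4 \cdot 10 = 40$)
$b = -6485$ ($b = -7 + \left(\left(-8 + 2 \left(2 - -3\right)\right) + 40 \left(-162\right)\right) = -7 - \left(6488 - 2 \left(2 + 3\right)\right) = -7 + \left(\left(-8 + 2 \cdot 5\right) - 6480\right) = -7 + \left(\left(-8 + 10\right) - 6480\right) = -7 + \left(2 - 6480\right) = -7 - 6478 = -6485$)
$\sqrt{-347710 + b} = \sqrt{-347710 - 6485} = \sqrt{-354195} = 3 i \sqrt{39355}$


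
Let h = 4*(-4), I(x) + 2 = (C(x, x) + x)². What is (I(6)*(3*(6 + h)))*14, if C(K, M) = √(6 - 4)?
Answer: -15120 - 5040*√2 ≈ -22248.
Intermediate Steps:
C(K, M) = √2
I(x) = -2 + (x + √2)² (I(x) = -2 + (√2 + x)² = -2 + (x + √2)²)
h = -16
(I(6)*(3*(6 + h)))*14 = ((-2 + (6 + √2)²)*(3*(6 - 16)))*14 = ((-2 + (6 + √2)²)*(3*(-10)))*14 = ((-2 + (6 + √2)²)*(-30))*14 = (60 - 30*(6 + √2)²)*14 = 840 - 420*(6 + √2)²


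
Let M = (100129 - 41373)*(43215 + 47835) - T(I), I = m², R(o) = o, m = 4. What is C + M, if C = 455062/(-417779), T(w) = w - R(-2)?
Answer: 2235006429255116/417779 ≈ 5.3497e+9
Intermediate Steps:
I = 16 (I = 4² = 16)
T(w) = 2 + w (T(w) = w - 1*(-2) = w + 2 = 2 + w)
M = 5349733782 (M = (100129 - 41373)*(43215 + 47835) - (2 + 16) = 58756*91050 - 1*18 = 5349733800 - 18 = 5349733782)
C = -455062/417779 (C = 455062*(-1/417779) = -455062/417779 ≈ -1.0892)
C + M = -455062/417779 + 5349733782 = 2235006429255116/417779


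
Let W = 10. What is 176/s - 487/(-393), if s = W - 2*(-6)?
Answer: 3631/393 ≈ 9.2392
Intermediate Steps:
s = 22 (s = 10 - 2*(-6) = 10 + 12 = 22)
176/s - 487/(-393) = 176/22 - 487/(-393) = 176*(1/22) - 487*(-1/393) = 8 + 487/393 = 3631/393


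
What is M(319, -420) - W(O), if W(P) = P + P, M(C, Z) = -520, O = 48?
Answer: -616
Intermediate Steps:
W(P) = 2*P
M(319, -420) - W(O) = -520 - 2*48 = -520 - 1*96 = -520 - 96 = -616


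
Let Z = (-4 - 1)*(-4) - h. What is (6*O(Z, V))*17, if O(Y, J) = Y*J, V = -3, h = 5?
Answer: -4590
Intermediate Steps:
Z = 15 (Z = (-4 - 1)*(-4) - 1*5 = -5*(-4) - 5 = 20 - 5 = 15)
O(Y, J) = J*Y
(6*O(Z, V))*17 = (6*(-3*15))*17 = (6*(-45))*17 = -270*17 = -4590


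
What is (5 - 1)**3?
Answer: 64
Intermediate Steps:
(5 - 1)**3 = 4**3 = 64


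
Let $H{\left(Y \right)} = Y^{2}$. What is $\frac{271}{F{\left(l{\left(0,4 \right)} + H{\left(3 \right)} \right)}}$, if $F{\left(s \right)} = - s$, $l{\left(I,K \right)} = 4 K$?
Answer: $- \frac{271}{25} \approx -10.84$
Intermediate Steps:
$\frac{271}{F{\left(l{\left(0,4 \right)} + H{\left(3 \right)} \right)}} = \frac{271}{\left(-1\right) \left(4 \cdot 4 + 3^{2}\right)} = \frac{271}{\left(-1\right) \left(16 + 9\right)} = \frac{271}{\left(-1\right) 25} = \frac{271}{-25} = 271 \left(- \frac{1}{25}\right) = - \frac{271}{25}$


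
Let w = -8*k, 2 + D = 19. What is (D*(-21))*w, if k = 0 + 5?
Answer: 14280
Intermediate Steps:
k = 5
D = 17 (D = -2 + 19 = 17)
w = -40 (w = -8*5 = -40)
(D*(-21))*w = (17*(-21))*(-40) = -357*(-40) = 14280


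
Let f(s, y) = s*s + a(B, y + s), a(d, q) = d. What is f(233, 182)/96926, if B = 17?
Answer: 27153/48463 ≈ 0.56028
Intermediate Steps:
f(s, y) = 17 + s**2 (f(s, y) = s*s + 17 = s**2 + 17 = 17 + s**2)
f(233, 182)/96926 = (17 + 233**2)/96926 = (17 + 54289)*(1/96926) = 54306*(1/96926) = 27153/48463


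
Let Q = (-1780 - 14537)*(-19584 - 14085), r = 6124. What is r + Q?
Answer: 549383197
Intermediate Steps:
Q = 549377073 (Q = -16317*(-33669) = 549377073)
r + Q = 6124 + 549377073 = 549383197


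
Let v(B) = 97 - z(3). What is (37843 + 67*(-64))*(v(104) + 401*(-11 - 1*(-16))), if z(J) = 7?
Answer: 70297725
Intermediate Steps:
v(B) = 90 (v(B) = 97 - 1*7 = 97 - 7 = 90)
(37843 + 67*(-64))*(v(104) + 401*(-11 - 1*(-16))) = (37843 + 67*(-64))*(90 + 401*(-11 - 1*(-16))) = (37843 - 4288)*(90 + 401*(-11 + 16)) = 33555*(90 + 401*5) = 33555*(90 + 2005) = 33555*2095 = 70297725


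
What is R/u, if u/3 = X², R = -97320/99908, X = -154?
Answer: -4055/296177266 ≈ -1.3691e-5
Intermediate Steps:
R = -24330/24977 (R = -97320*1/99908 = -24330/24977 ≈ -0.97410)
u = 71148 (u = 3*(-154)² = 3*23716 = 71148)
R/u = -24330/24977/71148 = -24330/24977*1/71148 = -4055/296177266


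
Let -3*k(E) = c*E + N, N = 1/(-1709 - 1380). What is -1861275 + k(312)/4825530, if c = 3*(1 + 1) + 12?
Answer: -83232842613748073/44718186510 ≈ -1.8613e+6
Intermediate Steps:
N = -1/3089 (N = 1/(-3089) = -1/3089 ≈ -0.00032373)
c = 18 (c = 3*2 + 12 = 6 + 12 = 18)
k(E) = 1/9267 - 6*E (k(E) = -(18*E - 1/3089)/3 = -(-1/3089 + 18*E)/3 = 1/9267 - 6*E)
-1861275 + k(312)/4825530 = -1861275 + (1/9267 - 6*312)/4825530 = -1861275 + (1/9267 - 1872)*(1/4825530) = -1861275 - 17347823/9267*1/4825530 = -1861275 - 17347823/44718186510 = -83232842613748073/44718186510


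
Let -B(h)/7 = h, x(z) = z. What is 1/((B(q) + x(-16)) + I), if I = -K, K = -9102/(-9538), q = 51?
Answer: -4769/1783388 ≈ -0.0026741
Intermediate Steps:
K = 4551/4769 (K = -9102*(-1/9538) = 4551/4769 ≈ 0.95429)
B(h) = -7*h
I = -4551/4769 (I = -1*4551/4769 = -4551/4769 ≈ -0.95429)
1/((B(q) + x(-16)) + I) = 1/((-7*51 - 16) - 4551/4769) = 1/((-357 - 16) - 4551/4769) = 1/(-373 - 4551/4769) = 1/(-1783388/4769) = -4769/1783388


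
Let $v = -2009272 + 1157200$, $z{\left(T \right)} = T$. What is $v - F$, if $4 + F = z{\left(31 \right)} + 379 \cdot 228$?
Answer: $-938511$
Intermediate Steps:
$F = 86439$ ($F = -4 + \left(31 + 379 \cdot 228\right) = -4 + \left(31 + 86412\right) = -4 + 86443 = 86439$)
$v = -852072$
$v - F = -852072 - 86439 = -938511$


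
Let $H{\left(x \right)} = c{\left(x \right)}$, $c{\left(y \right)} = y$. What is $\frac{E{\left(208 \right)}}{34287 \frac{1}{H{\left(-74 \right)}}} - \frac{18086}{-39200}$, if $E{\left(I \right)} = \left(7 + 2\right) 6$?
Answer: $\frac{77245247}{224008400} \approx 0.34483$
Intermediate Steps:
$H{\left(x \right)} = x$
$E{\left(I \right)} = 54$ ($E{\left(I \right)} = 9 \cdot 6 = 54$)
$\frac{E{\left(208 \right)}}{34287 \frac{1}{H{\left(-74 \right)}}} - \frac{18086}{-39200} = \frac{54}{34287 \frac{1}{-74}} - \frac{18086}{-39200} = \frac{54}{34287 \left(- \frac{1}{74}\right)} - - \frac{9043}{19600} = \frac{54}{- \frac{34287}{74}} + \frac{9043}{19600} = 54 \left(- \frac{74}{34287}\right) + \frac{9043}{19600} = - \frac{1332}{11429} + \frac{9043}{19600} = \frac{77245247}{224008400}$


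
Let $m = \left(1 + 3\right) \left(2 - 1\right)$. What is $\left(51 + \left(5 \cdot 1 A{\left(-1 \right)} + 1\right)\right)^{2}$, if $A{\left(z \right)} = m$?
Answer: $5184$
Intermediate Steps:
$m = 4$ ($m = 4 \cdot 1 = 4$)
$A{\left(z \right)} = 4$
$\left(51 + \left(5 \cdot 1 A{\left(-1 \right)} + 1\right)\right)^{2} = \left(51 + \left(5 \cdot 1 \cdot 4 + 1\right)\right)^{2} = \left(51 + \left(5 \cdot 4 + 1\right)\right)^{2} = \left(51 + \left(20 + 1\right)\right)^{2} = \left(51 + 21\right)^{2} = 72^{2} = 5184$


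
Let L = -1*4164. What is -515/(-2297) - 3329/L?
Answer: 9791173/9564708 ≈ 1.0237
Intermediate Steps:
L = -4164
-515/(-2297) - 3329/L = -515/(-2297) - 3329/(-4164) = -515*(-1/2297) - 3329*(-1/4164) = 515/2297 + 3329/4164 = 9791173/9564708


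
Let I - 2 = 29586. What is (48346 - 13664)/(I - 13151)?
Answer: 34682/16437 ≈ 2.1100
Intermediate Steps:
I = 29588 (I = 2 + 29586 = 29588)
(48346 - 13664)/(I - 13151) = (48346 - 13664)/(29588 - 13151) = 34682/16437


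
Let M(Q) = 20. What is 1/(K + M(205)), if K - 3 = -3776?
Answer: -1/3753 ≈ -0.00026645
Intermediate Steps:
K = -3773 (K = 3 - 3776 = -3773)
1/(K + M(205)) = 1/(-3773 + 20) = 1/(-3753) = -1/3753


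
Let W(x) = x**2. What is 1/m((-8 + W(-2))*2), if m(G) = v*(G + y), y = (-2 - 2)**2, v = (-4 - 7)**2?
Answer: 1/968 ≈ 0.0010331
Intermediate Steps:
v = 121 (v = (-11)**2 = 121)
y = 16 (y = (-4)**2 = 16)
m(G) = 1936 + 121*G (m(G) = 121*(G + 16) = 121*(16 + G) = 1936 + 121*G)
1/m((-8 + W(-2))*2) = 1/(1936 + 121*((-8 + (-2)**2)*2)) = 1/(1936 + 121*((-8 + 4)*2)) = 1/(1936 + 121*(-4*2)) = 1/(1936 + 121*(-8)) = 1/(1936 - 968) = 1/968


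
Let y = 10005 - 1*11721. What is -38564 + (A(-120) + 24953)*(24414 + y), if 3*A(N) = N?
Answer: 565436710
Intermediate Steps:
y = -1716 (y = 10005 - 11721 = -1716)
A(N) = N/3
-38564 + (A(-120) + 24953)*(24414 + y) = -38564 + ((⅓)*(-120) + 24953)*(24414 - 1716) = -38564 + (-40 + 24953)*22698 = -38564 + 24913*22698 = -38564 + 565475274 = 565436710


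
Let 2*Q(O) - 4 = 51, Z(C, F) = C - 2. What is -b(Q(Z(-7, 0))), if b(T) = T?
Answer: -55/2 ≈ -27.500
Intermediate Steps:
Z(C, F) = -2 + C
Q(O) = 55/2 (Q(O) = 2 + (½)*51 = 2 + 51/2 = 55/2)
-b(Q(Z(-7, 0))) = -1*55/2 = -55/2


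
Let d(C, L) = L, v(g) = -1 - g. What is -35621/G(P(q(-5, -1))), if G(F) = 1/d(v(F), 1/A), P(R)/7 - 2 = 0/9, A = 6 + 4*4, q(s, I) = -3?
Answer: -35621/22 ≈ -1619.1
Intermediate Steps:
A = 22 (A = 6 + 16 = 22)
P(R) = 14 (P(R) = 14 + 7*(0/9) = 14 + 7*(0*(1/9)) = 14 + 7*0 = 14 + 0 = 14)
G(F) = 22 (G(F) = 1/(1/22) = 22)
-35621/G(P(q(-5, -1))) = -35621/22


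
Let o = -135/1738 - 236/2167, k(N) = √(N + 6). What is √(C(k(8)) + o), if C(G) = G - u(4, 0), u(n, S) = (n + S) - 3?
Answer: √(-139100817834 + 117228172996*√14)/342386 ≈ 1.5985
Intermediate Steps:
k(N) = √(6 + N)
o = -63883/342386 (o = -135*1/1738 - 236*1/2167 = -135/1738 - 236/2167 = -63883/342386 ≈ -0.18658)
u(n, S) = -3 + S + n (u(n, S) = (S + n) - 3 = -3 + S + n)
C(G) = -1 + G (C(G) = G - (-3 + 0 + 4) = G - 1*1 = G - 1 = -1 + G)
√(C(k(8)) + o) = √((-1 + √(6 + 8)) - 63883/342386) = √((-1 + √14) - 63883/342386) = √(-406269/342386 + √14)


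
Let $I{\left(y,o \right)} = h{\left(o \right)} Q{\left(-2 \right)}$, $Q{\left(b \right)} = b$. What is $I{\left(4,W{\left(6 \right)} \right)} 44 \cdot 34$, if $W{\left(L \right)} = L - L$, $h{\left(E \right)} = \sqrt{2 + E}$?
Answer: $- 2992 \sqrt{2} \approx -4231.3$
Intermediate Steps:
$W{\left(L \right)} = 0$
$I{\left(y,o \right)} = - 2 \sqrt{2 + o}$ ($I{\left(y,o \right)} = \sqrt{2 + o} \left(-2\right) = - 2 \sqrt{2 + o}$)
$I{\left(4,W{\left(6 \right)} \right)} 44 \cdot 34 = - 2 \sqrt{2 + 0} \cdot 44 \cdot 34 = - 2 \sqrt{2} \cdot 44 \cdot 34 = - 88 \sqrt{2} \cdot 34 = - 2992 \sqrt{2}$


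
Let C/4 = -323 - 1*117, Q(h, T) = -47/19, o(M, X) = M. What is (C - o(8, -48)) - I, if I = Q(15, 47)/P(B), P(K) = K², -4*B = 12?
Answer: -302281/171 ≈ -1767.7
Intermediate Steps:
B = -3 (B = -¼*12 = -3)
Q(h, T) = -47/19 (Q(h, T) = -47*1/19 = -47/19)
I = -47/171 (I = -47/(19*((-3)²)) = -47/19/9 = -47/19*⅑ = -47/171 ≈ -0.27485)
C = -1760 (C = 4*(-323 - 1*117) = 4*(-323 - 117) = 4*(-440) = -1760)
(C - o(8, -48)) - I = (-1760 - 1*8) - 1*(-47/171) = (-1760 - 8) + 47/171 = -1768 + 47/171 = -302281/171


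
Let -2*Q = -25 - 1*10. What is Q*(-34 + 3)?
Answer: -1085/2 ≈ -542.50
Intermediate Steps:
Q = 35/2 (Q = -(-25 - 1*10)/2 = -(-25 - 10)/2 = -½*(-35) = 35/2 ≈ 17.500)
Q*(-34 + 3) = 35*(-34 + 3)/2 = (35/2)*(-31) = -1085/2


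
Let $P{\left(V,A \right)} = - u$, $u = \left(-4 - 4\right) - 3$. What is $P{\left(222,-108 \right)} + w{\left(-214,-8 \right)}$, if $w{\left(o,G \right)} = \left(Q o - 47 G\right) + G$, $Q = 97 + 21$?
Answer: $-24873$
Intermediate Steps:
$Q = 118$
$u = -11$ ($u = -8 - 3 = -11$)
$w{\left(o,G \right)} = - 46 G + 118 o$ ($w{\left(o,G \right)} = \left(118 o - 47 G\right) + G = \left(- 47 G + 118 o\right) + G = - 46 G + 118 o$)
$P{\left(V,A \right)} = 11$ ($P{\left(V,A \right)} = \left(-1\right) \left(-11\right) = 11$)
$P{\left(222,-108 \right)} + w{\left(-214,-8 \right)} = 11 + \left(\left(-46\right) \left(-8\right) + 118 \left(-214\right)\right) = 11 + \left(368 - 25252\right) = 11 - 24884 = -24873$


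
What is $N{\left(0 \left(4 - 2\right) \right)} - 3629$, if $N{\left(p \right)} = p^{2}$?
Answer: $-3629$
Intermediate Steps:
$N{\left(0 \left(4 - 2\right) \right)} - 3629 = \left(0 \left(4 - 2\right)\right)^{2} - 3629 = \left(0 \cdot 2\right)^{2} - 3629 = 0^{2} - 3629 = 0 - 3629 = -3629$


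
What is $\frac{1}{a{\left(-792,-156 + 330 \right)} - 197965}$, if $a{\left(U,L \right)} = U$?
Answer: $- \frac{1}{198757} \approx -5.0313 \cdot 10^{-6}$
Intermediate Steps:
$\frac{1}{a{\left(-792,-156 + 330 \right)} - 197965} = \frac{1}{-792 - 197965} = \frac{1}{-198757} = - \frac{1}{198757}$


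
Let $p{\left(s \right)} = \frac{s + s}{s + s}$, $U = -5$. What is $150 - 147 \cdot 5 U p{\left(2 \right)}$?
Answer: $3825$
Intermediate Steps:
$p{\left(s \right)} = 1$ ($p{\left(s \right)} = \frac{2 s}{2 s} = 2 s \frac{1}{2 s} = 1$)
$150 - 147 \cdot 5 U p{\left(2 \right)} = 150 - 147 \cdot 5 \left(-5\right) 1 = 150 - 147 \left(\left(-25\right) 1\right) = 150 - -3675 = 150 + 3675 = 3825$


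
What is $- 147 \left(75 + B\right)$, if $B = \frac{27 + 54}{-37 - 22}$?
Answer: $- \frac{638568}{59} \approx -10823.0$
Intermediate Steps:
$B = - \frac{81}{59}$ ($B = \frac{81}{-59} = 81 \left(- \frac{1}{59}\right) = - \frac{81}{59} \approx -1.3729$)
$- 147 \left(75 + B\right) = - 147 \left(75 - \frac{81}{59}\right) = \left(-147\right) \frac{4344}{59} = - \frac{638568}{59}$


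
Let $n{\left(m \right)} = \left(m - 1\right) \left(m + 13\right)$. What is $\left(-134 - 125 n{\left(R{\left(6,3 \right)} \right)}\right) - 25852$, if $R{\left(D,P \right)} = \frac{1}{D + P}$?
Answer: $- \frac{1986866}{81} \approx -24529.0$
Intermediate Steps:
$n{\left(m \right)} = \left(-1 + m\right) \left(13 + m\right)$
$\left(-134 - 125 n{\left(R{\left(6,3 \right)} \right)}\right) - 25852 = \left(-134 - 125 \left(-13 + \left(\frac{1}{6 + 3}\right)^{2} + \frac{12}{6 + 3}\right)\right) - 25852 = \left(-134 - 125 \left(-13 + \left(\frac{1}{9}\right)^{2} + \frac{12}{9}\right)\right) - 25852 = \left(-134 - 125 \left(-13 + \left(\frac{1}{9}\right)^{2} + 12 \cdot \frac{1}{9}\right)\right) - 25852 = \left(-134 - 125 \left(-13 + \frac{1}{81} + \frac{4}{3}\right)\right) - 25852 = \left(-134 - - \frac{118000}{81}\right) - 25852 = \left(-134 + \frac{118000}{81}\right) - 25852 = \frac{107146}{81} - 25852 = - \frac{1986866}{81}$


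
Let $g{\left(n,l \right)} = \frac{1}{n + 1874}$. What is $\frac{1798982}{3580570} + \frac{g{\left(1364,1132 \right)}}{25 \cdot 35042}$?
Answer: $\frac{72901173056891}{145097479034900} \approx 0.50243$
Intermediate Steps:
$g{\left(n,l \right)} = \frac{1}{1874 + n}$
$\frac{1798982}{3580570} + \frac{g{\left(1364,1132 \right)}}{25 \cdot 35042} = \frac{1798982}{3580570} + \frac{1}{\left(1874 + 1364\right) 25 \cdot 35042} = 1798982 \cdot \frac{1}{3580570} + \frac{1}{3238 \cdot 876050} = \frac{899491}{1790285} + \frac{1}{3238} \cdot \frac{1}{876050} = \frac{899491}{1790285} + \frac{1}{2836649900} = \frac{72901173056891}{145097479034900}$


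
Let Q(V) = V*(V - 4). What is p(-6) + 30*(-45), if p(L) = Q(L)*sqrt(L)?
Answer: -1350 + 60*I*sqrt(6) ≈ -1350.0 + 146.97*I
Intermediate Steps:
Q(V) = V*(-4 + V)
p(L) = L**(3/2)*(-4 + L) (p(L) = (L*(-4 + L))*sqrt(L) = L**(3/2)*(-4 + L))
p(-6) + 30*(-45) = (-6)**(3/2)*(-4 - 6) + 30*(-45) = -6*I*sqrt(6)*(-10) - 1350 = 60*I*sqrt(6) - 1350 = -1350 + 60*I*sqrt(6)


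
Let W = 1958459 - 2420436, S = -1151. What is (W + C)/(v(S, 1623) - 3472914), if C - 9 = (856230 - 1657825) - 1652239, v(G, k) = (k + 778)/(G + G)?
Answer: 6712176204/7994650429 ≈ 0.83958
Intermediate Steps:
W = -461977
v(G, k) = (778 + k)/(2*G) (v(G, k) = (778 + k)/((2*G)) = (778 + k)*(1/(2*G)) = (778 + k)/(2*G))
C = -2453825 (C = 9 + ((856230 - 1657825) - 1652239) = 9 + (-801595 - 1652239) = 9 - 2453834 = -2453825)
(W + C)/(v(S, 1623) - 3472914) = (-461977 - 2453825)/((1/2)*(778 + 1623)/(-1151) - 3472914) = -2915802/((1/2)*(-1/1151)*2401 - 3472914) = -2915802/(-2401/2302 - 3472914) = -2915802/(-7994650429/2302) = -2915802*(-2302/7994650429) = 6712176204/7994650429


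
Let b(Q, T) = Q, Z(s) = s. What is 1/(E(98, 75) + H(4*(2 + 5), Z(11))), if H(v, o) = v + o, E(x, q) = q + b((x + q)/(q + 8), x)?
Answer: 83/9635 ≈ 0.0086144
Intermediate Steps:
E(x, q) = q + (q + x)/(8 + q) (E(x, q) = q + (x + q)/(q + 8) = q + (q + x)/(8 + q))
H(v, o) = o + v
1/(E(98, 75) + H(4*(2 + 5), Z(11))) = 1/((75 + 98 + 75*(8 + 75))/(8 + 75) + (11 + 4*(2 + 5))) = 1/((75 + 98 + 75*83)/83 + (11 + 4*7)) = 1/((75 + 98 + 6225)/83 + (11 + 28)) = 1/((1/83)*6398 + 39) = 1/(6398/83 + 39) = 1/(9635/83) = 83/9635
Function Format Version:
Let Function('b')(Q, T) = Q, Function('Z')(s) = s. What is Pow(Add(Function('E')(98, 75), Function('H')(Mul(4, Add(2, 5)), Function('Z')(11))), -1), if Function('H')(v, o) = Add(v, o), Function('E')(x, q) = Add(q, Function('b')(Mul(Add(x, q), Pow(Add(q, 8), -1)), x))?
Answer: Rational(83, 9635) ≈ 0.0086144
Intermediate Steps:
Function('E')(x, q) = Add(q, Mul(Pow(Add(8, q), -1), Add(q, x))) (Function('E')(x, q) = Add(q, Mul(Add(x, q), Pow(Add(q, 8), -1))) = Add(q, Mul(Add(q, x), Pow(Add(8, q), -1))) = Add(q, Mul(Pow(Add(8, q), -1), Add(q, x))))
Function('H')(v, o) = Add(o, v)
Pow(Add(Function('E')(98, 75), Function('H')(Mul(4, Add(2, 5)), Function('Z')(11))), -1) = Pow(Add(Mul(Pow(Add(8, 75), -1), Add(75, 98, Mul(75, Add(8, 75)))), Add(11, Mul(4, Add(2, 5)))), -1) = Pow(Add(Mul(Pow(83, -1), Add(75, 98, Mul(75, 83))), Add(11, Mul(4, 7))), -1) = Pow(Add(Mul(Rational(1, 83), Add(75, 98, 6225)), Add(11, 28)), -1) = Pow(Add(Mul(Rational(1, 83), 6398), 39), -1) = Pow(Add(Rational(6398, 83), 39), -1) = Pow(Rational(9635, 83), -1) = Rational(83, 9635)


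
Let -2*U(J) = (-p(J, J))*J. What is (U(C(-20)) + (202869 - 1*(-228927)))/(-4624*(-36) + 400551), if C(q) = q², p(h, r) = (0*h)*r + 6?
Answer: 144332/189005 ≈ 0.76364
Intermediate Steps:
p(h, r) = 6 (p(h, r) = 0*r + 6 = 0 + 6 = 6)
U(J) = 3*J (U(J) = -(-1*6)*J/2 = -(-3)*J = 3*J)
(U(C(-20)) + (202869 - 1*(-228927)))/(-4624*(-36) + 400551) = (3*(-20)² + (202869 - 1*(-228927)))/(-4624*(-36) + 400551) = (3*400 + (202869 + 228927))/(166464 + 400551) = (1200 + 431796)/567015 = 432996*(1/567015) = 144332/189005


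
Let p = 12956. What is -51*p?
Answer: -660756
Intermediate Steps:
-51*p = -51*12956 = -660756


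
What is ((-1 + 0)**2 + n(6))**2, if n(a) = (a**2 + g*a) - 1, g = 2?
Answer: 2304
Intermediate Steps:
n(a) = -1 + a**2 + 2*a (n(a) = (a**2 + 2*a) - 1 = -1 + a**2 + 2*a)
((-1 + 0)**2 + n(6))**2 = ((-1 + 0)**2 + (-1 + 6**2 + 2*6))**2 = ((-1)**2 + (-1 + 36 + 12))**2 = (1 + 47)**2 = 48**2 = 2304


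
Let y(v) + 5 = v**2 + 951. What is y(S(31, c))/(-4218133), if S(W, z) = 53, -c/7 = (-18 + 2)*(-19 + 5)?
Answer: -3755/4218133 ≈ -0.00089020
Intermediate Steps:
c = -1568 (c = -7*(-18 + 2)*(-19 + 5) = -(-112)*(-14) = -7*224 = -1568)
y(v) = 946 + v**2 (y(v) = -5 + (v**2 + 951) = -5 + (951 + v**2) = 946 + v**2)
y(S(31, c))/(-4218133) = (946 + 53**2)/(-4218133) = (946 + 2809)*(-1/4218133) = 3755*(-1/4218133) = -3755/4218133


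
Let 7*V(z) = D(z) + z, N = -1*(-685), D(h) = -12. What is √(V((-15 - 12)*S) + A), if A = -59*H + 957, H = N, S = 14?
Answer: 2*I*√484043/7 ≈ 198.78*I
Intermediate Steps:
N = 685
H = 685
V(z) = -12/7 + z/7 (V(z) = (-12 + z)/7 = -12/7 + z/7)
A = -39458 (A = -59*685 + 957 = -40415 + 957 = -39458)
√(V((-15 - 12)*S) + A) = √((-12/7 + ((-15 - 12)*14)/7) - 39458) = √((-12/7 + (-27*14)/7) - 39458) = √((-12/7 + (⅐)*(-378)) - 39458) = √((-12/7 - 54) - 39458) = √(-390/7 - 39458) = √(-276596/7) = 2*I*√484043/7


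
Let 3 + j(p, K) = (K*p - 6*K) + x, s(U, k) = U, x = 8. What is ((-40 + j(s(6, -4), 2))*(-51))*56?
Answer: 99960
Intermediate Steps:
j(p, K) = 5 - 6*K + K*p (j(p, K) = -3 + ((K*p - 6*K) + 8) = -3 + ((-6*K + K*p) + 8) = -3 + (8 - 6*K + K*p) = 5 - 6*K + K*p)
((-40 + j(s(6, -4), 2))*(-51))*56 = ((-40 + (5 - 6*2 + 2*6))*(-51))*56 = ((-40 + (5 - 12 + 12))*(-51))*56 = ((-40 + 5)*(-51))*56 = -35*(-51)*56 = 1785*56 = 99960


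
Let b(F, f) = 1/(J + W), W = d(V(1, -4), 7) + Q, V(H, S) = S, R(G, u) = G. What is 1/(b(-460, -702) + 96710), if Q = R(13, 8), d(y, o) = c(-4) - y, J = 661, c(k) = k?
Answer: 674/65182541 ≈ 1.0340e-5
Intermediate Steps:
d(y, o) = -4 - y
Q = 13
W = 13 (W = (-4 - 1*(-4)) + 13 = (-4 + 4) + 13 = 0 + 13 = 13)
b(F, f) = 1/674 (b(F, f) = 1/(661 + 13) = 1/674)
1/(b(-460, -702) + 96710) = 1/(1/674 + 96710) = 1/(65182541/674) = 674/65182541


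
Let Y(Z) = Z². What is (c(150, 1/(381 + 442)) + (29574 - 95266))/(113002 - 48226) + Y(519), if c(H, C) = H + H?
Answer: 2181007843/8097 ≈ 2.6936e+5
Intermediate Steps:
c(H, C) = 2*H
(c(150, 1/(381 + 442)) + (29574 - 95266))/(113002 - 48226) + Y(519) = (2*150 + (29574 - 95266))/(113002 - 48226) + 519² = (300 - 65692)/64776 + 269361 = -65392*1/64776 + 269361 = -8174/8097 + 269361 = 2181007843/8097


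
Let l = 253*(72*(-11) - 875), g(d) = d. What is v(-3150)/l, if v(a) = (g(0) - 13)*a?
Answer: -40950/421751 ≈ -0.097095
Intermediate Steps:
l = -421751 (l = 253*(-792 - 875) = 253*(-1667) = -421751)
v(a) = -13*a (v(a) = (0 - 13)*a = -13*a)
v(-3150)/l = -13*(-3150)/(-421751) = 40950*(-1/421751) = -40950/421751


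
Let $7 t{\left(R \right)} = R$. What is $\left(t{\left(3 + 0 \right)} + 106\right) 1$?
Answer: $\frac{745}{7} \approx 106.43$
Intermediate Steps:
$t{\left(R \right)} = \frac{R}{7}$
$\left(t{\left(3 + 0 \right)} + 106\right) 1 = \left(\frac{3 + 0}{7} + 106\right) 1 = \left(\frac{1}{7} \cdot 3 + 106\right) 1 = \left(\frac{3}{7} + 106\right) 1 = \frac{745}{7} \cdot 1 = \frac{745}{7}$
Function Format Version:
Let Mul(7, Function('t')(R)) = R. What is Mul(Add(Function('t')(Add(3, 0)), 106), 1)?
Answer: Rational(745, 7) ≈ 106.43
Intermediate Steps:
Function('t')(R) = Mul(Rational(1, 7), R)
Mul(Add(Function('t')(Add(3, 0)), 106), 1) = Mul(Add(Mul(Rational(1, 7), Add(3, 0)), 106), 1) = Mul(Add(Mul(Rational(1, 7), 3), 106), 1) = Mul(Add(Rational(3, 7), 106), 1) = Mul(Rational(745, 7), 1) = Rational(745, 7)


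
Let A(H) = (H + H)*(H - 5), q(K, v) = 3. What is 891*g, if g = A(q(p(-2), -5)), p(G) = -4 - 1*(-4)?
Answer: -10692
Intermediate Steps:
p(G) = 0 (p(G) = -4 + 4 = 0)
A(H) = 2*H*(-5 + H) (A(H) = (2*H)*(-5 + H) = 2*H*(-5 + H))
g = -12 (g = 2*3*(-5 + 3) = 2*3*(-2) = -12)
891*g = 891*(-12) = -10692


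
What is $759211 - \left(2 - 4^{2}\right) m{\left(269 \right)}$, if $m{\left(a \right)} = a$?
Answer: $762977$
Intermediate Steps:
$759211 - \left(2 - 4^{2}\right) m{\left(269 \right)} = 759211 - \left(2 - 4^{2}\right) 269 = 759211 - \left(2 - 16\right) 269 = 759211 - \left(-14\right) 269 = 759211 - -3766 = 759211 + 3766 = 762977$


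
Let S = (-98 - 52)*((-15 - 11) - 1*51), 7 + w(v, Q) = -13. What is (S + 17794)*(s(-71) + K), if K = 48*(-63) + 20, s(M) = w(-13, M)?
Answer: -88736256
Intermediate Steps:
w(v, Q) = -20 (w(v, Q) = -7 - 13 = -20)
s(M) = -20
K = -3004 (K = -3024 + 20 = -3004)
S = 11550 (S = -150*(-26 - 51) = -150*(-77) = 11550)
(S + 17794)*(s(-71) + K) = (11550 + 17794)*(-20 - 3004) = 29344*(-3024) = -88736256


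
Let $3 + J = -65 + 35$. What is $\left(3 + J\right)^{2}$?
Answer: $900$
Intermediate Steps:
$J = -33$ ($J = -3 + \left(-65 + 35\right) = -3 - 30 = -33$)
$\left(3 + J\right)^{2} = \left(3 - 33\right)^{2} = \left(-30\right)^{2} = 900$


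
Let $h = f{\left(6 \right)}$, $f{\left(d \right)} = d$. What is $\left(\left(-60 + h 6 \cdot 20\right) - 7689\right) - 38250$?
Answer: $-45279$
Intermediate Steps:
$h = 6$
$\left(\left(-60 + h 6 \cdot 20\right) - 7689\right) - 38250 = \left(\left(-60 + 6 \cdot 6 \cdot 20\right) - 7689\right) - 38250 = \left(\left(-60 + 36 \cdot 20\right) - 7689\right) - 38250 = \left(\left(-60 + 720\right) - 7689\right) - 38250 = \left(660 - 7689\right) - 38250 = -7029 - 38250 = -45279$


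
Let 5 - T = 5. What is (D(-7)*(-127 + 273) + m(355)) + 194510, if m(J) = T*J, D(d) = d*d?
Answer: 201664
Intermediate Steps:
T = 0 (T = 5 - 1*5 = 5 - 5 = 0)
D(d) = d**2
m(J) = 0 (m(J) = 0*J = 0)
(D(-7)*(-127 + 273) + m(355)) + 194510 = ((-7)**2*(-127 + 273) + 0) + 194510 = (49*146 + 0) + 194510 = (7154 + 0) + 194510 = 7154 + 194510 = 201664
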